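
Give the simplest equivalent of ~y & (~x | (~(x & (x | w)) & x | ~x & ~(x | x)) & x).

~y & ~x

~y & (~x | (~(x & (x | w)) & x | ~x & ~(x | x)) & x)
= ~y & (~x | (~x & x | ~x & ~(x | x)) & x)   — absorption
= ~y & (~x | (~x & x | ~x & ~x) & x)   — idempotence
= ~y & (~x | ~x & x)   — distribution
= ~y & ~x   — complement / identity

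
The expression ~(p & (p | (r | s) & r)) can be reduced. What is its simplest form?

~(p & (p | (r | s) & r))
= ~(p & (p | r))   — absorption
= ~p   — absorption

~p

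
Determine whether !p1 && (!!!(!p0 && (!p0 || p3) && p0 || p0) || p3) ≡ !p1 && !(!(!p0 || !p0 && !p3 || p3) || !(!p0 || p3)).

E1: !p1 && (!!!(!p0 && (!p0 || p3) && p0 || p0) || p3)
    = !p1 && (!!!(!p0 && p0 || p0) || p3)   — absorption
    = !p1 && (!!!p0 || p3)   — complement / identity
    = !p1 && (!p0 || p3)   — double negation
E2: !p1 && !(!(!p0 || !p0 && !p3 || p3) || !(!p0 || p3))
    = !p1 && !(!(!p0 || p3) || !(!p0 || p3))   — absorption
    = !p1 && (!p0 || p3) && (!p0 || p3)   — De Morgan
    = !p1 && (!p0 || p3)   — idempotence
Both reduce to !p1 && (!p0 || p3), so they are equivalent.

Yes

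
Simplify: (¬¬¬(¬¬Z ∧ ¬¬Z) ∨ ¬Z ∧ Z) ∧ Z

False

(¬¬¬(¬¬Z ∧ ¬¬Z) ∨ ¬Z ∧ Z) ∧ Z
= ¬¬¬(¬¬Z ∧ ¬¬Z) ∧ Z   [complement / identity]
= ¬(¬¬Z ∧ ¬¬Z) ∧ Z   [double negation]
= ¬¬¬Z ∧ Z   [idempotence]
= ¬Z ∧ Z   [double negation]
= False   [complement]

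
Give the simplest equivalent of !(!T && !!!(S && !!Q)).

T || S && Q

!(!T && !!!(S && !!Q))
= T || !!(S && !!Q)   — De Morgan
= T || S && !!Q   — double negation
= T || S && Q   — double negation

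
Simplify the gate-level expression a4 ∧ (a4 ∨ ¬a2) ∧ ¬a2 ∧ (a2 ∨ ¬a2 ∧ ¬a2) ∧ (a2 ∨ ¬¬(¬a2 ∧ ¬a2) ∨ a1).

a4 ∧ (a4 ∨ ¬a2) ∧ ¬a2 ∧ (a2 ∨ ¬a2 ∧ ¬a2) ∧ (a2 ∨ ¬¬(¬a2 ∧ ¬a2) ∨ a1)
= a4 ∧ (a4 ∨ ¬a2) ∧ ¬a2 ∧ (a2 ∨ ¬a2 ∧ ¬a2) ∧ (a2 ∨ ¬a2 ∧ ¬a2 ∨ a1)   — double negation
= a4 ∧ (a4 ∨ ¬a2) ∧ ¬a2 ∧ (a2 ∨ ¬a2 ∧ ¬a2)   — absorption
= a4 ∧ (a4 ∨ ¬a2) ∧ ¬a2 ∧ (a2 ∨ ¬a2)   — idempotence
= a4 ∧ ¬a2 ∧ (a2 ∨ ¬a2)   — absorption
= a4 ∧ ¬a2   — complement / identity

a4 ∧ ¬a2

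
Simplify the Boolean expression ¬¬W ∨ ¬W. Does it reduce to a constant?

True

¬¬W ∨ ¬W
= W ∨ ¬W   [double negation]
= True   [complement]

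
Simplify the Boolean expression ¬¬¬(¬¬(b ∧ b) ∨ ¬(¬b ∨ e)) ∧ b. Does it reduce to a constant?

¬¬¬(¬¬(b ∧ b) ∨ ¬(¬b ∨ e)) ∧ b
= ¬(¬¬(b ∧ b) ∨ ¬(¬b ∨ e)) ∧ b   (double negation)
= ¬(b ∧ b) ∧ (¬b ∨ e) ∧ b   (De Morgan)
= ¬b ∧ (¬b ∨ e) ∧ b   (idempotence)
= ¬b ∧ b   (absorption)
= False   (complement)

False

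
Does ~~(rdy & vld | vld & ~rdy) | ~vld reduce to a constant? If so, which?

yes, True

~~(rdy & vld | vld & ~rdy) | ~vld
= ~~vld | ~vld   (distribution)
= vld | ~vld   (double negation)
= 1   (complement)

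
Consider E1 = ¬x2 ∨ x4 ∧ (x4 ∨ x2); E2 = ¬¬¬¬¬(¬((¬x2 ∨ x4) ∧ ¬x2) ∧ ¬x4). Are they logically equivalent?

E1: ¬x2 ∨ x4 ∧ (x4 ∨ x2)
    = ¬x2 ∨ x4   — absorption
E2: ¬¬¬¬¬(¬((¬x2 ∨ x4) ∧ ¬x2) ∧ ¬x4)
    = ¬¬¬¬¬(¬¬x2 ∧ ¬x4)   — absorption
    = ¬¬¬(¬¬x2 ∧ ¬x4)   — double negation
    = ¬(¬¬x2 ∧ ¬x4)   — double negation
    = ¬x2 ∨ x4   — De Morgan
Both reduce to ¬x2 ∨ x4, so they are equivalent.

Yes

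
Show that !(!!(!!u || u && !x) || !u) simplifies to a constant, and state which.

!(!!(!!u || u && !x) || !u)
= !(!!u || u && !x) && u   (De Morgan)
= !(u || u && !x) && u   (double negation)
= !u && u   (absorption)
= false   (complement)

false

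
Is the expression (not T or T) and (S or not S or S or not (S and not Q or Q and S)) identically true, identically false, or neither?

(not T or T) and (S or not S or S or not (S and not Q or Q and S))
= S or not S or S or not (S and not Q or Q and S)
= S or not S or S or not S
= S or not S
= True

identically true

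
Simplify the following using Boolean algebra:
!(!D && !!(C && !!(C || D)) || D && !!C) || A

!(!D && !!(C && !!(C || D)) || D && !!C) || A
= !(!D && !!(C && (C || D)) || D && !!C) || A
= !(!D && !!C || D && !!C) || A
= !!!C || A
= !C || A

!C || A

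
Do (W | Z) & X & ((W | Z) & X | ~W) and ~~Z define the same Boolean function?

E1: (W | Z) & X & ((W | Z) & X | ~W)
    = (W | Z) & X   — absorption
E2: ~~Z
    = Z   — double negation
These differ: at W=1, X=1, Z=0, E1 = 1 but E2 = 0.

No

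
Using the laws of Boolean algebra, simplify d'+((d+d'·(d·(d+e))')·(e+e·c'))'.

d'+((d+d'·(d·(d+e))')·(e+e·c'))'
= d'+((d+d'·d')·(e+e·c'))'   — absorption
= d'+((d+d'·d')·e)'   — absorption
= d'+((d+d')·e)'   — idempotence
= d'+e'   — complement / identity

d'+e'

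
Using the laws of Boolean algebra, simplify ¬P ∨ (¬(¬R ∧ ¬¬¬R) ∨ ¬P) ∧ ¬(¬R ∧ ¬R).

¬P ∨ R

¬P ∨ (¬(¬R ∧ ¬¬¬R) ∨ ¬P) ∧ ¬(¬R ∧ ¬R)
= ¬P ∨ (¬(¬R ∧ ¬R) ∨ ¬P) ∧ ¬(¬R ∧ ¬R)
= ¬P ∨ ¬(¬R ∧ ¬R)
= ¬P ∨ R ∨ R
= ¬P ∨ R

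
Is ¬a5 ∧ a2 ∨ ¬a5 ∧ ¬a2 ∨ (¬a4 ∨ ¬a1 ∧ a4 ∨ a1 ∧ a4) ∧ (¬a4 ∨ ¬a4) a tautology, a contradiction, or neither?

¬a5 ∧ a2 ∨ ¬a5 ∧ ¬a2 ∨ (¬a4 ∨ ¬a1 ∧ a4 ∨ a1 ∧ a4) ∧ (¬a4 ∨ ¬a4)
= ¬a5 ∨ (¬a4 ∨ ¬a1 ∧ a4 ∨ a1 ∧ a4) ∧ (¬a4 ∨ ¬a4)   (distribution)
= ¬a5 ∨ (¬a4 ∨ ¬a1 ∧ a4 ∨ a1 ∧ a4) ∧ ¬a4   (idempotence)
= ¬a5 ∨ (¬a4 ∨ a4) ∧ ¬a4   (distribution)
= ¬a5 ∨ ¬a4   (complement / identity)
This depends on a4, a5, so it is not a constant.

neither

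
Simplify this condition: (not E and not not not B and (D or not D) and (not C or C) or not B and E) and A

not B and A

(not E and not not not B and (D or not D) and (not C or C) or not B and E) and A
= (not E and not not not B and (not C or C) or not B and E) and A   [complement / identity]
= (not E and not not not B or not B and E) and A   [complement / identity]
= (not E and not B or not B and E) and A   [double negation]
= not B and A   [distribution]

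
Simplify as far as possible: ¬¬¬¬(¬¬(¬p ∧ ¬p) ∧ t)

¬p ∧ t

¬¬¬¬(¬¬(¬p ∧ ¬p) ∧ t)
= ¬¬¬¬(¬(p ∨ p) ∧ t)   — De Morgan
= ¬¬(¬(p ∨ p) ∧ t)   — double negation
= ¬¬(¬p ∧ t)   — idempotence
= ¬p ∧ t   — double negation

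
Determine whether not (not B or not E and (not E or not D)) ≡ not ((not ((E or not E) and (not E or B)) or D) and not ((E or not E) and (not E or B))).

E1: not (not B or not E and (not E or not D))
    = not (not B or not E)
    = B and E
E2: not ((not ((E or not E) and (not E or B)) or D) and not ((E or not E) and (not E or B)))
    = not not ((E or not E) and (not E or B))
    = not not (not E or B)
    = not E or B
These differ: at B=0, D=0, E=0, E1 = 0 but E2 = 1.

No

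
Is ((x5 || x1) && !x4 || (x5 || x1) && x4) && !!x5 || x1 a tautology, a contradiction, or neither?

((x5 || x1) && !x4 || (x5 || x1) && x4) && !!x5 || x1
= ((x5 || x1) && !x4 || (x5 || x1) && x4) && x5 || x1   (double negation)
= (x5 || x1) && x5 || x1   (distribution)
= x5 || x1   (absorption)
This depends on x1, x5, so it is not a constant.

neither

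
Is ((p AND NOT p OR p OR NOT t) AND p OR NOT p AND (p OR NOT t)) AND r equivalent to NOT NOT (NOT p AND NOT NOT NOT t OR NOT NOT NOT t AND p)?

No

E1: ((p AND NOT p OR p OR NOT t) AND p OR NOT p AND (p OR NOT t)) AND r
    = ((p OR NOT t) AND p OR NOT p AND (p OR NOT t)) AND r   (complement / identity)
    = (p OR NOT t) AND r   (distribution)
E2: NOT NOT (NOT p AND NOT NOT NOT t OR NOT NOT NOT t AND p)
    = NOT NOT ((NOT p OR p) AND NOT NOT NOT t)   (distribution)
    = NOT NOT NOT NOT NOT t   (complement / identity)
    = NOT NOT NOT t   (double negation)
    = NOT t   (double negation)
These differ: at p=1, r=0, t=0, E1 = 0 but E2 = 1.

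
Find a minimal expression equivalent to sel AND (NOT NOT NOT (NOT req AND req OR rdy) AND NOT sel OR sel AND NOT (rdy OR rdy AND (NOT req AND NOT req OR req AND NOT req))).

sel AND NOT rdy

sel AND (NOT NOT NOT (NOT req AND req OR rdy) AND NOT sel OR sel AND NOT (rdy OR rdy AND (NOT req AND NOT req OR req AND NOT req)))
= sel AND (NOT NOT NOT rdy AND NOT sel OR sel AND NOT (rdy OR rdy AND (NOT req AND NOT req OR req AND NOT req)))   (complement / identity)
= sel AND (NOT NOT NOT rdy AND NOT sel OR sel AND NOT (rdy OR rdy AND NOT req))   (distribution)
= sel AND (NOT rdy AND NOT sel OR sel AND NOT (rdy OR rdy AND NOT req))   (double negation)
= sel AND (NOT rdy AND NOT sel OR sel AND NOT rdy)   (absorption)
= sel AND NOT rdy   (distribution)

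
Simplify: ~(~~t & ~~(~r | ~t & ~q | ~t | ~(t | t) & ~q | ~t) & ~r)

~t | r

~(~~t & ~~(~r | ~t & ~q | ~t | ~(t | t) & ~q | ~t) & ~r)
= ~(~~t & ~~(~r | ~t & ~q | ~t | ~t & ~q | ~t) & ~r)   (idempotence)
= ~(~~t & (~r | ~t & ~q | ~t | ~t & ~q | ~t) & ~r)   (double negation)
= ~(~~t & (~r | ~t & ~q | ~t) & ~r)   (idempotence)
= ~(~~t & (~r | ~t) & ~r)   (absorption)
= ~(~~t & ~r)   (absorption)
= ~t | r   (De Morgan)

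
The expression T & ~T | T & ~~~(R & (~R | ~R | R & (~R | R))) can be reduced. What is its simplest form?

T & ~R

T & ~T | T & ~~~(R & (~R | ~R | R & (~R | R)))
= T & ~~~(R & (~R | ~R | R & (~R | R)))   [complement / identity]
= T & ~(R & (~R | ~R | R & (~R | R)))   [double negation]
= T & ~(R & (~R | ~R | R))   [complement / identity]
= T & ~(R & (~R | R))   [idempotence]
= T & ~R   [complement / identity]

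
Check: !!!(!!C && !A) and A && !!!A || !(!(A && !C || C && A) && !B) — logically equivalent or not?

E1: !!!(!!C && !A)
    = !(!!C && !A)
    = !C || A
E2: A && !!!A || !(!(A && !C || C && A) && !B)
    = A && !!!A || !(!A && !B)
    = A && !A || !(!A && !B)
    = !(!A && !B)
    = A || B
These differ: at A=0, B=0, C=0, E1 = 1 but E2 = 0.

No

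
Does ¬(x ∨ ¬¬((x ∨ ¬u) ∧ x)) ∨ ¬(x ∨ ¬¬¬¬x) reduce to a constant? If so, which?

no

¬(x ∨ ¬¬((x ∨ ¬u) ∧ x)) ∨ ¬(x ∨ ¬¬¬¬x)
= ¬(x ∨ ¬¬((x ∨ ¬u) ∧ x)) ∨ ¬(x ∨ ¬¬x)   (double negation)
= ¬(x ∨ ¬¬x) ∨ ¬(x ∨ ¬¬x)   (absorption)
= ¬(x ∨ ¬¬x)   (idempotence)
= ¬(x ∨ x)   (double negation)
= ¬x   (idempotence)
This depends on x, so it is not a constant.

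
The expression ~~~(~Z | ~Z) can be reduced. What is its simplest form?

Z

~~~(~Z | ~Z)
= ~~~~Z   — idempotence
= ~~Z   — double negation
= Z   — double negation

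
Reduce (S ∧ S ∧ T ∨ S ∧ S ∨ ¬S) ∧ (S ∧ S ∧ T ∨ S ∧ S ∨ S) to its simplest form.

(S ∧ S ∧ T ∨ S ∧ S ∨ ¬S) ∧ (S ∧ S ∧ T ∨ S ∧ S ∨ S)
= S ∧ S ∧ T ∨ S ∧ S ∨ ¬S ∧ S   [distribution]
= S ∧ S ∨ ¬S ∧ S   [absorption]
= S   [distribution]

S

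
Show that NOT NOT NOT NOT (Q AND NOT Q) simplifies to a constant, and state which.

FALSE

NOT NOT NOT NOT (Q AND NOT Q)
= NOT NOT (Q AND NOT Q)   (double negation)
= Q AND NOT Q   (double negation)
= FALSE   (complement)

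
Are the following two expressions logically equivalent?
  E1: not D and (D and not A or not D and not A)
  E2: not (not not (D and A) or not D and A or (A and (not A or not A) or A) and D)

No

E1: not D and (D and not A or not D and not A)
    = not D and not A   (distribution)
E2: not (not not (D and A) or not D and A or (A and (not A or not A) or A) and D)
    = not (not not (D and A) or not D and A or (A and not A or A) and D)   (idempotence)
    = not (D and A or not D and A or (A and not A or A) and D)   (double negation)
    = not (A or (A and not A or A) and D)   (distribution)
    = not (A or A and D)   (complement / identity)
    = not A   (absorption)
These differ: at A=0, D=1, E1 = 0 but E2 = 1.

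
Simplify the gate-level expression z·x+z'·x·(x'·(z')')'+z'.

x+z'

z·x+z'·x·(x'·(z')')'+z'
= z·x+z'·x·(x+z')+z'   [De Morgan]
= z·x+z'·x+z'   [absorption]
= x+z'   [distribution]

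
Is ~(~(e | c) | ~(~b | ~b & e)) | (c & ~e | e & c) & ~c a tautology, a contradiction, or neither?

~(~(e | c) | ~(~b | ~b & e)) | (c & ~e | e & c) & ~c
= ~(~(e | c) | ~~b) | (c & ~e | e & c) & ~c   (absorption)
= ~(~(e | c) | ~~b) | c & ~c   (distribution)
= (e | c) & ~b | c & ~c   (De Morgan)
= (e | c) & ~b   (complement / identity)
This depends on b, c, e, so it is not a constant.

neither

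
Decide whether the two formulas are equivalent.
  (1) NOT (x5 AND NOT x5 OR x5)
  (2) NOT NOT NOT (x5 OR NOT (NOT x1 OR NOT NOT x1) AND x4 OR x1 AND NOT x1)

Yes

E1: NOT (x5 AND NOT x5 OR x5)
    = NOT x5   — complement / identity
E2: NOT NOT NOT (x5 OR NOT (NOT x1 OR NOT NOT x1) AND x4 OR x1 AND NOT x1)
    = NOT NOT NOT (x5 OR x1 AND NOT x1 AND x4 OR x1 AND NOT x1)   — De Morgan
    = NOT NOT NOT (x5 OR x1 AND NOT x1)   — absorption
    = NOT NOT NOT x5   — complement / identity
    = NOT x5   — double negation
Both reduce to NOT x5, so they are equivalent.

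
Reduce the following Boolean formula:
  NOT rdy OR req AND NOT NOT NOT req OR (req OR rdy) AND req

NOT rdy OR req AND NOT NOT NOT req OR (req OR rdy) AND req
= NOT rdy OR req AND NOT req OR (req OR rdy) AND req
= NOT rdy OR req AND NOT req OR req
= NOT rdy OR req

NOT rdy OR req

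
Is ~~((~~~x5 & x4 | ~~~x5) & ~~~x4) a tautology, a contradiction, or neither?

~~((~~~x5 & x4 | ~~~x5) & ~~~x4)
= ~~(~~~x5 & ~~~x4)   [absorption]
= ~(~~x5 | ~~x4)   [De Morgan]
= ~x5 & ~x4   [De Morgan]
This depends on x4, x5, so it is not a constant.

neither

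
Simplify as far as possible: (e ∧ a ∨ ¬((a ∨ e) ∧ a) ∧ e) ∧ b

e ∧ b

(e ∧ a ∨ ¬((a ∨ e) ∧ a) ∧ e) ∧ b
= (e ∧ a ∨ ¬a ∧ e) ∧ b   — absorption
= e ∧ b   — distribution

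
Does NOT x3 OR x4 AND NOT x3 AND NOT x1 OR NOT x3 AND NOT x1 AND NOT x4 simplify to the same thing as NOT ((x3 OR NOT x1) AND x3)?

Yes

E1: NOT x3 OR x4 AND NOT x3 AND NOT x1 OR NOT x3 AND NOT x1 AND NOT x4
    = NOT x3 OR NOT x3 AND NOT x1   (distribution)
    = NOT x3   (absorption)
E2: NOT ((x3 OR NOT x1) AND x3)
    = NOT x3   (absorption)
Both reduce to NOT x3, so they are equivalent.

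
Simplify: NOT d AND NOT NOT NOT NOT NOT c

NOT d AND NOT c

NOT d AND NOT NOT NOT NOT NOT c
= NOT d AND NOT NOT NOT c
= NOT d AND NOT c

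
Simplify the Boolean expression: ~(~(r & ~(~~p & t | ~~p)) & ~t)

r & ~p | t

~(~(r & ~(~~p & t | ~~p)) & ~t)
= ~(~(r & ~~~p) & ~t)   (absorption)
= r & ~~~p | t   (De Morgan)
= r & ~p | t   (double negation)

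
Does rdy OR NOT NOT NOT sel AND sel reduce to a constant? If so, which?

rdy OR NOT NOT NOT sel AND sel
= rdy OR NOT sel AND sel   — double negation
= rdy   — complement / identity
This depends on rdy, so it is not a constant.

no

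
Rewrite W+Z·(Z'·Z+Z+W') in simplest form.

W+Z·(Z'·Z+Z+W')
= W+Z·(Z+W')
= W+Z

W+Z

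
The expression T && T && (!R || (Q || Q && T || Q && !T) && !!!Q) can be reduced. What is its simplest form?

T && !R

T && T && (!R || (Q || Q && T || Q && !T) && !!!Q)
= T && (!R || (Q || Q && T || Q && !T) && !!!Q)
= T && (!R || (Q || Q && T || Q && !T) && !Q)
= T && (!R || (Q || Q) && !Q)
= T && (!R || Q && !Q)
= T && !R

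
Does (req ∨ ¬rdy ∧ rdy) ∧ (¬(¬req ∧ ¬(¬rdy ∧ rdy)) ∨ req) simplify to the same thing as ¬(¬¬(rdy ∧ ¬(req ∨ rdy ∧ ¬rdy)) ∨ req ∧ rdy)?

No

E1: (req ∨ ¬rdy ∧ rdy) ∧ (¬(¬req ∧ ¬(¬rdy ∧ rdy)) ∨ req)
    = (req ∨ ¬rdy ∧ rdy) ∧ (req ∨ ¬rdy ∧ rdy ∨ req)   [De Morgan]
    = req ∨ ¬rdy ∧ rdy   [absorption]
    = req   [complement / identity]
E2: ¬(¬¬(rdy ∧ ¬(req ∨ rdy ∧ ¬rdy)) ∨ req ∧ rdy)
    = ¬(rdy ∧ ¬(req ∨ rdy ∧ ¬rdy) ∨ req ∧ rdy)   [double negation]
    = ¬(rdy ∧ ¬req ∨ req ∧ rdy)   [complement / identity]
    = ¬rdy   [distribution]
These differ: at rdy=0, req=0, E1 = 0 but E2 = 1.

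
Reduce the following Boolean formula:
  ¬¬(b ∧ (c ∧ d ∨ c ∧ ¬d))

¬¬(b ∧ (c ∧ d ∨ c ∧ ¬d))
= b ∧ (c ∧ d ∨ c ∧ ¬d)   [double negation]
= b ∧ c   [distribution]

b ∧ c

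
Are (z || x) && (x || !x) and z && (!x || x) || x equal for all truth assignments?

E1: (z || x) && (x || !x)
    = z || x   — complement / identity
E2: z && (!x || x) || x
    = z || x   — complement / identity
Both reduce to z || x, so they are equivalent.

Yes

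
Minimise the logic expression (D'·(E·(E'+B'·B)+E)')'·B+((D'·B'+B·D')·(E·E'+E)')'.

(D'·(E·(E'+B'·B)+E)')'·B+((D'·B'+B·D')·(E·E'+E)')'
= (D'·(E·E'+E)')'·B+((D'·B'+B·D')·(E·E'+E)')'   (complement / identity)
= (D'·(E·E'+E)')'·B+(D'·(E·E'+E)')'   (distribution)
= (D'·(E·E'+E)')'   (absorption)
= (D'·E')'   (complement / identity)
= D+E   (De Morgan)

D+E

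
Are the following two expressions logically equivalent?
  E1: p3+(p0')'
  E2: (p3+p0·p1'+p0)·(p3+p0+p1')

Yes

E1: p3+(p0')'
    = p3+p0   — double negation
E2: (p3+p0·p1'+p0)·(p3+p0+p1')
    = (p3+p0)·(p3+p0+p1')   — absorption
    = p3+p0   — absorption
Both reduce to p3+p0, so they are equivalent.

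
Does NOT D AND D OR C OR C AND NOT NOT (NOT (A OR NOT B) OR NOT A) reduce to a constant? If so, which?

no

NOT D AND D OR C OR C AND NOT NOT (NOT (A OR NOT B) OR NOT A)
= NOT D AND D OR C OR C AND NOT ((A OR NOT B) AND A)   [De Morgan]
= NOT D AND D OR C OR C AND NOT A   [absorption]
= C OR C AND NOT A   [complement / identity]
= C   [absorption]
This depends on C, so it is not a constant.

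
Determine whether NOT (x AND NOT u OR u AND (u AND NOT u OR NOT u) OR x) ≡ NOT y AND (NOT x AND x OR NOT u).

E1: NOT (x AND NOT u OR u AND (u AND NOT u OR NOT u) OR x)
    = NOT (x AND NOT u OR u AND NOT u OR x)   — complement / identity
    = NOT (x AND NOT u OR x)   — complement / identity
    = NOT x   — absorption
E2: NOT y AND (NOT x AND x OR NOT u)
    = NOT y AND NOT u   — complement / identity
These differ: at u=0, x=0, y=1, E1 = 1 but E2 = 0.

No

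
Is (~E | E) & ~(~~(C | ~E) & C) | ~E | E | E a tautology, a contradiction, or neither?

(~E | E) & ~(~~(C | ~E) & C) | ~E | E | E
= (~E | E) & ~((C | ~E) & C) | ~E | E | E
= (~E | E) & ~((C | ~E) & C) | ~E | E
= (~E | E) & ~C | ~E | E
= ~E | E
= 1

tautology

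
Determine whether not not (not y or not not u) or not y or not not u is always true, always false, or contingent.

contingent

not not (not y or not not u) or not y or not not u
= not y or not not u or not y or not not u
= not y or not not u
= not y or u
This depends on u, y, so it is not a constant.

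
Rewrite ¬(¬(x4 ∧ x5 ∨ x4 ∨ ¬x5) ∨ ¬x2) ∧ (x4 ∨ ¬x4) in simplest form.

(x4 ∨ ¬x5) ∧ x2

¬(¬(x4 ∧ x5 ∨ x4 ∨ ¬x5) ∨ ¬x2) ∧ (x4 ∨ ¬x4)
= (x4 ∧ x5 ∨ x4 ∨ ¬x5) ∧ x2 ∧ (x4 ∨ ¬x4)
= (x4 ∧ x5 ∨ x4 ∨ ¬x5) ∧ x2
= (x4 ∨ ¬x5) ∧ x2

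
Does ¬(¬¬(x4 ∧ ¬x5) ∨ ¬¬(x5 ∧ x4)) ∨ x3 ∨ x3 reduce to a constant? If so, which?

no

¬(¬¬(x4 ∧ ¬x5) ∨ ¬¬(x5 ∧ x4)) ∨ x3 ∨ x3
= ¬(x4 ∧ ¬x5 ∨ ¬¬(x5 ∧ x4)) ∨ x3 ∨ x3   (double negation)
= ¬(x4 ∧ ¬x5 ∨ ¬¬(x5 ∧ x4)) ∨ x3   (idempotence)
= ¬(x4 ∧ ¬x5 ∨ x5 ∧ x4) ∨ x3   (double negation)
= ¬x4 ∨ x3   (distribution)
This depends on x3, x4, so it is not a constant.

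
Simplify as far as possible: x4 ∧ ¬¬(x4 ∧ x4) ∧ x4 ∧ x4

x4

x4 ∧ ¬¬(x4 ∧ x4) ∧ x4 ∧ x4
= x4 ∧ x4 ∧ x4 ∧ x4 ∧ x4   — double negation
= x4 ∧ x4 ∧ x4   — idempotence
= x4 ∧ x4   — idempotence
= x4   — idempotence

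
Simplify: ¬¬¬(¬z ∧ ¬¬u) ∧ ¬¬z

z

¬¬¬(¬z ∧ ¬¬u) ∧ ¬¬z
= ¬(¬z ∧ ¬¬u) ∧ ¬¬z
= (z ∨ ¬u) ∧ ¬¬z
= (z ∨ ¬u) ∧ z
= z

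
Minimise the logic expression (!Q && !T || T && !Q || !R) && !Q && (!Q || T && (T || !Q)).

(!Q && !T || T && !Q || !R) && !Q && (!Q || T && (T || !Q))
= (!Q && !T || T && !Q || !R) && !Q && (!Q || T)
= (!Q || !R) && !Q && (!Q || T)
= (!Q || !R) && !Q
= !Q

!Q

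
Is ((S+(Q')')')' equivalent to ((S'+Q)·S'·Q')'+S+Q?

Yes

E1: ((S+(Q')')')'
    = S+(Q')'   (double negation)
    = S+Q   (double negation)
E2: ((S'+Q)·S'·Q')'+S+Q
    = (S'·Q')'+S+Q   (absorption)
    = S+Q+S+Q   (De Morgan)
    = S+Q   (idempotence)
Both reduce to S+Q, so they are equivalent.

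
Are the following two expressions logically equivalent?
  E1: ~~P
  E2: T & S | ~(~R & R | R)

No

E1: ~~P
    = P   (double negation)
E2: T & S | ~(~R & R | R)
    = T & S | ~R   (complement / identity)
These differ: at P=0, R=0, S=1, T=1, E1 = 0 but E2 = 1.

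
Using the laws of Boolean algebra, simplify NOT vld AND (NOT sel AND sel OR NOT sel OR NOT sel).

NOT vld AND NOT sel

NOT vld AND (NOT sel AND sel OR NOT sel OR NOT sel)
= NOT vld AND (NOT sel OR NOT sel)   [complement / identity]
= NOT vld AND NOT sel   [idempotence]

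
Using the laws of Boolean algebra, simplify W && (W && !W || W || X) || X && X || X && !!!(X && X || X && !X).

W || X

W && (W && !W || W || X) || X && X || X && !!!(X && X || X && !X)
= W && (W && !W || W || X) || X && X || X && !!!X   — distribution
= W && (W && !W || W || X) || X && X || X && !X   — double negation
= W && (W && !W || W || X) || X   — distribution
= W && (W || X) || X   — complement / identity
= W || X   — absorption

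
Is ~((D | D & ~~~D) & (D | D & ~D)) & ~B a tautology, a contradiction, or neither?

~((D | D & ~~~D) & (D | D & ~D)) & ~B
= ~((D | D & ~D) & (D | D & ~D)) & ~B
= ~(D | D & ~D) & ~B
= ~D & ~B
This depends on B, D, so it is not a constant.

neither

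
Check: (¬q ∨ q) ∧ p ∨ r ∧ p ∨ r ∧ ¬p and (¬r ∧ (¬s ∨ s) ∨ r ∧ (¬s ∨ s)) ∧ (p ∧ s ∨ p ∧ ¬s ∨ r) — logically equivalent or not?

Yes

E1: (¬q ∨ q) ∧ p ∨ r ∧ p ∨ r ∧ ¬p
    = p ∨ r ∧ p ∨ r ∧ ¬p   [complement / identity]
    = p ∨ r   [distribution]
E2: (¬r ∧ (¬s ∨ s) ∨ r ∧ (¬s ∨ s)) ∧ (p ∧ s ∨ p ∧ ¬s ∨ r)
    = (¬s ∨ s) ∧ (p ∧ s ∨ p ∧ ¬s ∨ r)   [distribution]
    = (¬s ∨ s) ∧ (p ∨ r)   [distribution]
    = p ∨ r   [complement / identity]
Both reduce to p ∨ r, so they are equivalent.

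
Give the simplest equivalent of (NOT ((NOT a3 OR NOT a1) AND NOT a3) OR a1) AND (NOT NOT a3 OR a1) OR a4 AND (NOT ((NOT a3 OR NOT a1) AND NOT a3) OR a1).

a3 OR a1

(NOT ((NOT a3 OR NOT a1) AND NOT a3) OR a1) AND (NOT NOT a3 OR a1) OR a4 AND (NOT ((NOT a3 OR NOT a1) AND NOT a3) OR a1)
= (NOT NOT a3 OR a1 OR a4) AND (NOT ((NOT a3 OR NOT a1) AND NOT a3) OR a1)
= (NOT NOT a3 OR a1 OR a4) AND (NOT NOT a3 OR a1)
= NOT NOT a3 OR a1
= a3 OR a1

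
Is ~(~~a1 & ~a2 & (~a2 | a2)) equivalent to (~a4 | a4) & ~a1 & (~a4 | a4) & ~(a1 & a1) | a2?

E1: ~(~~a1 & ~a2 & (~a2 | a2))
    = ~(~~a1 & ~a2)   [complement / identity]
    = ~a1 | a2   [De Morgan]
E2: (~a4 | a4) & ~a1 & (~a4 | a4) & ~(a1 & a1) | a2
    = (~a4 | a4) & ~a1 & (~a4 | a4) & ~a1 | a2   [idempotence]
    = (~a4 | a4) & ~a1 | a2   [idempotence]
    = ~a1 | a2   [complement / identity]
Both reduce to ~a1 | a2, so they are equivalent.

Yes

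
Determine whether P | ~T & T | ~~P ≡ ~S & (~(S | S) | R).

E1: P | ~T & T | ~~P
    = P | ~~P   [complement / identity]
    = P | P   [double negation]
    = P   [idempotence]
E2: ~S & (~(S | S) | R)
    = ~S & (~S | R)   [idempotence]
    = ~S   [absorption]
These differ: at P=0, R=0, S=0, T=0, E1 = 0 but E2 = 1.

No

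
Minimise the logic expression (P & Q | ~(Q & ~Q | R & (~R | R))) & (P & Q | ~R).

P & Q | ~R

(P & Q | ~(Q & ~Q | R & (~R | R))) & (P & Q | ~R)
= (P & Q | ~(Q & ~Q | R)) & (P & Q | ~R)   — complement / identity
= (P & Q | ~R) & (P & Q | ~R)   — complement / identity
= P & Q | ~R   — idempotence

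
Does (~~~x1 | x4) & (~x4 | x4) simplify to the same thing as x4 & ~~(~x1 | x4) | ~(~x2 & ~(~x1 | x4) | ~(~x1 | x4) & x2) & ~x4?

E1: (~~~x1 | x4) & (~x4 | x4)
    = ~~~x1 | x4
    = ~x1 | x4
E2: x4 & ~~(~x1 | x4) | ~(~x2 & ~(~x1 | x4) | ~(~x1 | x4) & x2) & ~x4
    = x4 & ~~(~x1 | x4) | ~~(~x1 | x4) & ~x4
    = ~~(~x1 | x4)
    = ~x1 | x4
Both reduce to ~x1 | x4, so they are equivalent.

Yes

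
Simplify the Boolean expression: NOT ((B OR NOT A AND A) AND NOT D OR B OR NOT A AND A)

NOT B

NOT ((B OR NOT A AND A) AND NOT D OR B OR NOT A AND A)
= NOT (B OR NOT A AND A)
= NOT B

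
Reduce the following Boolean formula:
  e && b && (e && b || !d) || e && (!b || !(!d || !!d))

e && b && (e && b || !d) || e && (!b || !(!d || !!d))
= e && b && (e && b || !d) || e && (!b || d && !d)   (De Morgan)
= e && b && (e && b || !d) || e && !b   (complement / identity)
= e && b || e && !b   (absorption)
= e   (distribution)

e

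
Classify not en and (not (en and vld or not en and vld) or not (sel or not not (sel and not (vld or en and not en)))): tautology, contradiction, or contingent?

contingent

not en and (not (en and vld or not en and vld) or not (sel or not not (sel and not (vld or en and not en))))
= not en and (not (en and vld or not en and vld) or not (sel or not not (sel and not vld)))   — complement / identity
= not en and (not (en and vld or not en and vld) or not (sel or sel and not vld))   — double negation
= not en and (not (en and vld or not en and vld) or not sel)   — absorption
= not en and (not vld or not sel)   — distribution
This depends on en, sel, vld, so it is not a constant.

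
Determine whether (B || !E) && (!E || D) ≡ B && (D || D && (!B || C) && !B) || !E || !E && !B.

E1: (B || !E) && (!E || D)
    = B && D || !E   — distribution
E2: B && (D || D && (!B || C) && !B) || !E || !E && !B
    = B && (D || D && !B) || !E || !E && !B   — absorption
    = B && (D || D && !B) || !E   — absorption
    = B && D || !E   — absorption
Both reduce to B && D || !E, so they are equivalent.

Yes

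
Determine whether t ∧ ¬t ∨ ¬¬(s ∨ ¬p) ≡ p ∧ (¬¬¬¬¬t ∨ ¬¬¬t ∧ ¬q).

No

E1: t ∧ ¬t ∨ ¬¬(s ∨ ¬p)
    = t ∧ ¬t ∨ s ∨ ¬p   [double negation]
    = s ∨ ¬p   [complement / identity]
E2: p ∧ (¬¬¬¬¬t ∨ ¬¬¬t ∧ ¬q)
    = p ∧ (¬¬¬t ∨ ¬¬¬t ∧ ¬q)   [double negation]
    = p ∧ ¬¬¬t   [absorption]
    = p ∧ ¬t   [double negation]
These differ: at p=0, q=1, s=1, t=1, E1 = 1 but E2 = 0.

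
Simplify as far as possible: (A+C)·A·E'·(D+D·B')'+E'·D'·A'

E'·D'

(A+C)·A·E'·(D+D·B')'+E'·D'·A'
= A·E'·(D+D·B')'+E'·D'·A'   [absorption]
= A·E'·D'+E'·D'·A'   [absorption]
= E'·D'   [distribution]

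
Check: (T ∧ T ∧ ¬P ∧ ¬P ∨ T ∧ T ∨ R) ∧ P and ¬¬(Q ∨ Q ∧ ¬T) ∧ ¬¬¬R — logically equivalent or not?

E1: (T ∧ T ∧ ¬P ∧ ¬P ∨ T ∧ T ∨ R) ∧ P
    = (T ∧ T ∧ ¬P ∨ T ∧ T ∨ R) ∧ P   [idempotence]
    = (T ∧ T ∨ R) ∧ P   [absorption]
    = (T ∨ R) ∧ P   [idempotence]
E2: ¬¬(Q ∨ Q ∧ ¬T) ∧ ¬¬¬R
    = (Q ∨ Q ∧ ¬T) ∧ ¬¬¬R   [double negation]
    = Q ∧ ¬¬¬R   [absorption]
    = Q ∧ ¬R   [double negation]
These differ: at P=1, Q=0, R=1, T=1, E1 = 1 but E2 = 0.

No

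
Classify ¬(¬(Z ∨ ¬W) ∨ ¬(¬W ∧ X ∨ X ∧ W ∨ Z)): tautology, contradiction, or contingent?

contingent

¬(¬(Z ∨ ¬W) ∨ ¬(¬W ∧ X ∨ X ∧ W ∨ Z))
= (Z ∨ ¬W) ∧ (¬W ∧ X ∨ X ∧ W ∨ Z)
= ¬W ∧ (¬W ∧ X ∨ X ∧ W) ∨ Z
= ¬W ∧ X ∨ Z
This depends on W, X, Z, so it is not a constant.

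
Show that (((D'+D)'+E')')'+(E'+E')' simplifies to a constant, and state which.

1

(((D'+D)'+E')')'+(E'+E')'
= ((D'+D)·E)'+(E'+E')'   [De Morgan]
= ((D'+D)·E)'+(E')'   [idempotence]
= E'+(E')'   [complement / identity]
= E'+E   [double negation]
= 1   [complement]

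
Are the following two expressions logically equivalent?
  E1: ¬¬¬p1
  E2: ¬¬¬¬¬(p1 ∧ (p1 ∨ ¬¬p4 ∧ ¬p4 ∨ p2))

E1: ¬¬¬p1
    = ¬p1   (double negation)
E2: ¬¬¬¬¬(p1 ∧ (p1 ∨ ¬¬p4 ∧ ¬p4 ∨ p2))
    = ¬¬¬¬¬(p1 ∧ (p1 ∨ p4 ∧ ¬p4 ∨ p2))   (double negation)
    = ¬¬¬(p1 ∧ (p1 ∨ p4 ∧ ¬p4 ∨ p2))   (double negation)
    = ¬¬¬(p1 ∧ (p1 ∨ p2))   (complement / identity)
    = ¬¬¬p1   (absorption)
    = ¬p1   (double negation)
Both reduce to ¬p1, so they are equivalent.

Yes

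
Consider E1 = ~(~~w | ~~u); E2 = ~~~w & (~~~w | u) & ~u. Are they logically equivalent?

Yes

E1: ~(~~w | ~~u)
    = ~w & ~u   [De Morgan]
E2: ~~~w & (~~~w | u) & ~u
    = ~~~w & ~u   [absorption]
    = ~w & ~u   [double negation]
Both reduce to ~w & ~u, so they are equivalent.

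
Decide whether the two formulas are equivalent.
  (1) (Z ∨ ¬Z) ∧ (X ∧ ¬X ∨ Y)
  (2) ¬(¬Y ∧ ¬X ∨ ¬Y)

Yes

E1: (Z ∨ ¬Z) ∧ (X ∧ ¬X ∨ Y)
    = X ∧ ¬X ∨ Y   — complement / identity
    = Y   — complement / identity
E2: ¬(¬Y ∧ ¬X ∨ ¬Y)
    = ¬¬Y   — absorption
    = Y   — double negation
Both reduce to Y, so they are equivalent.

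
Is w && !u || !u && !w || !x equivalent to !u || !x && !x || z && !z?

Yes

E1: w && !u || !u && !w || !x
    = !u || !x
E2: !u || !x && !x || z && !z
    = !u || !x && !x
    = !u || !x
Both reduce to !u || !x, so they are equivalent.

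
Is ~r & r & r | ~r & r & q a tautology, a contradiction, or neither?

~r & r & r | ~r & r & q
= ~r & r | ~r & r & q
= ~r & r
= 0

contradiction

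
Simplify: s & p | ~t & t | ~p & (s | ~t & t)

s & p | ~t & t | ~p & (s | ~t & t)
= s & p | ~p & (s | ~t & t)
= s & p | ~p & s
= s

s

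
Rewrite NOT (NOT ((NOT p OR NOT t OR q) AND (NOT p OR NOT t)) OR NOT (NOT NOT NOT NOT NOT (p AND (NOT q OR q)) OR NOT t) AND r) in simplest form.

NOT p OR NOT t

NOT (NOT ((NOT p OR NOT t OR q) AND (NOT p OR NOT t)) OR NOT (NOT NOT NOT NOT NOT (p AND (NOT q OR q)) OR NOT t) AND r)
= NOT (NOT ((NOT p OR NOT t OR q) AND (NOT p OR NOT t)) OR NOT (NOT NOT NOT NOT NOT p OR NOT t) AND r)
= NOT (NOT (NOT p OR NOT t) OR NOT (NOT NOT NOT NOT NOT p OR NOT t) AND r)
= NOT (NOT (NOT p OR NOT t) OR NOT (NOT NOT NOT p OR NOT t) AND r)
= NOT (NOT (NOT p OR NOT t) OR NOT (NOT p OR NOT t) AND r)
= NOT NOT (NOT p OR NOT t)
= NOT p OR NOT t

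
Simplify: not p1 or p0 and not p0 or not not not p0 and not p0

not p1 or not p0

not p1 or p0 and not p0 or not not not p0 and not p0
= not p1 or p0 and not p0 or not p0 and not p0
= not p1 or not p0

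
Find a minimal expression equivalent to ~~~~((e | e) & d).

e & d

~~~~((e | e) & d)
= ~~((e | e) & d)   [double negation]
= (e | e) & d   [double negation]
= e & d   [idempotence]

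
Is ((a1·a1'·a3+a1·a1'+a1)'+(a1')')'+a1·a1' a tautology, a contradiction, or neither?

((a1·a1'·a3+a1·a1'+a1)'+(a1')')'+a1·a1'
= (a1·a1'·a3+a1·a1'+a1)·a1'+a1·a1'   [De Morgan]
= (a1·a1'+a1)·a1'+a1·a1'   [absorption]
= a1·a1'+a1·a1'   [complement / identity]
= a1·a1'   [idempotence]
= 0   [complement]

contradiction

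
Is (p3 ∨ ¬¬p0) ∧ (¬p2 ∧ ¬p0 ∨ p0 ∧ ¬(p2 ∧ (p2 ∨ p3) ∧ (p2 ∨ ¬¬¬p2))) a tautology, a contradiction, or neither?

(p3 ∨ ¬¬p0) ∧ (¬p2 ∧ ¬p0 ∨ p0 ∧ ¬(p2 ∧ (p2 ∨ p3) ∧ (p2 ∨ ¬¬¬p2)))
= (p3 ∨ ¬¬p0) ∧ (¬p2 ∧ ¬p0 ∨ p0 ∧ ¬(p2 ∧ (p2 ∨ ¬¬¬p2)))
= (p3 ∨ p0) ∧ (¬p2 ∧ ¬p0 ∨ p0 ∧ ¬(p2 ∧ (p2 ∨ ¬¬¬p2)))
= (p3 ∨ p0) ∧ (¬p2 ∧ ¬p0 ∨ p0 ∧ ¬(p2 ∧ (p2 ∨ ¬p2)))
= (p3 ∨ p0) ∧ (¬p2 ∧ ¬p0 ∨ p0 ∧ ¬p2)
= (p3 ∨ p0) ∧ ¬p2
This depends on p0, p2, p3, so it is not a constant.

neither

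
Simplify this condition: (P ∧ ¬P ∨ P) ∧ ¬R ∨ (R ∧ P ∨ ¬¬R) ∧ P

P

(P ∧ ¬P ∨ P) ∧ ¬R ∨ (R ∧ P ∨ ¬¬R) ∧ P
= (P ∧ ¬P ∨ P) ∧ ¬R ∨ (R ∧ P ∨ R) ∧ P
= (P ∧ ¬P ∨ P) ∧ ¬R ∨ R ∧ P
= P ∧ ¬R ∨ R ∧ P
= P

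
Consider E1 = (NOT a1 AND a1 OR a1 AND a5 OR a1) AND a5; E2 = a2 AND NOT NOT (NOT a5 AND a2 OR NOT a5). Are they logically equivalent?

E1: (NOT a1 AND a1 OR a1 AND a5 OR a1) AND a5
    = (a1 AND a5 OR a1) AND a5   [complement / identity]
    = a1 AND a5   [absorption]
E2: a2 AND NOT NOT (NOT a5 AND a2 OR NOT a5)
    = a2 AND NOT NOT NOT a5   [absorption]
    = a2 AND NOT a5   [double negation]
These differ: at a1=1, a2=1, a5=0, E1 = 0 but E2 = 1.

No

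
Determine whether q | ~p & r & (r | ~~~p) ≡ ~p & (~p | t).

No

E1: q | ~p & r & (r | ~~~p)
    = q | ~p & r & (r | ~p)
    = q | ~p & r
E2: ~p & (~p | t)
    = ~p
These differ: at p=0, q=0, r=0, t=0, E1 = 0 but E2 = 1.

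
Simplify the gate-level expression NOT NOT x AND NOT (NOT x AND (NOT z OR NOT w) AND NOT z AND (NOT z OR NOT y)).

x

NOT NOT x AND NOT (NOT x AND (NOT z OR NOT w) AND NOT z AND (NOT z OR NOT y))
= x AND NOT (NOT x AND (NOT z OR NOT w) AND NOT z AND (NOT z OR NOT y))   — double negation
= x AND NOT (NOT x AND (NOT z OR NOT w) AND NOT z)   — absorption
= x AND NOT (NOT x AND NOT z)   — absorption
= x AND (x OR z)   — De Morgan
= x   — absorption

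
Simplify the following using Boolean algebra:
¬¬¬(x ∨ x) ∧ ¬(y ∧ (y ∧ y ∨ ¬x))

¬x ∧ ¬y

¬¬¬(x ∨ x) ∧ ¬(y ∧ (y ∧ y ∨ ¬x))
= ¬¬¬(x ∨ x) ∧ ¬(y ∧ (y ∨ ¬x))   (idempotence)
= ¬¬¬x ∧ ¬(y ∧ (y ∨ ¬x))   (idempotence)
= ¬x ∧ ¬(y ∧ (y ∨ ¬x))   (double negation)
= ¬x ∧ ¬y   (absorption)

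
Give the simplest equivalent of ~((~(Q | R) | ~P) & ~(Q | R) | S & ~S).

Q | R

~((~(Q | R) | ~P) & ~(Q | R) | S & ~S)
= ~(~(Q | R) | S & ~S)   [absorption]
= ~~(Q | R)   [complement / identity]
= Q | R   [double negation]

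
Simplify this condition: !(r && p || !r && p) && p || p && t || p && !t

p

!(r && p || !r && p) && p || p && t || p && !t
= !p && p || p && t || p && !t   — distribution
= !p && p || p   — distribution
= p   — complement / identity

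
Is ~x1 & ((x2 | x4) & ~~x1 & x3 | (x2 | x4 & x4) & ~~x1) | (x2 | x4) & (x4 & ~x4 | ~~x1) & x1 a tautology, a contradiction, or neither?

~x1 & ((x2 | x4) & ~~x1 & x3 | (x2 | x4 & x4) & ~~x1) | (x2 | x4) & (x4 & ~x4 | ~~x1) & x1
= ~x1 & ((x2 | x4) & ~~x1 & x3 | (x2 | x4) & ~~x1) | (x2 | x4) & (x4 & ~x4 | ~~x1) & x1   (idempotence)
= ~x1 & (x2 | x4) & ~~x1 | (x2 | x4) & (x4 & ~x4 | ~~x1) & x1   (absorption)
= ~x1 & (x2 | x4) & ~~x1 | (x2 | x4) & ~~x1 & x1   (complement / identity)
= (x2 | x4) & ~~x1   (distribution)
= (x2 | x4) & x1   (double negation)
This depends on x1, x2, x4, so it is not a constant.

neither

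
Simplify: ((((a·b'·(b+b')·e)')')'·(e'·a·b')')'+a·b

a

((((a·b'·(b+b')·e)')')'·(e'·a·b')')'+a·b
= ((a·b'·(b+b')·e)'·(e'·a·b')')'+a·b
= ((a·b'·e)'·(e'·a·b')')'+a·b
= a·b'·e+e'·a·b'+a·b
= a·b'+a·b
= a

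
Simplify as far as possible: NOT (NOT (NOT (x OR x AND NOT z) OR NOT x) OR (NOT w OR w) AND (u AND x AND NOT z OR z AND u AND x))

NOT x

NOT (NOT (NOT (x OR x AND NOT z) OR NOT x) OR (NOT w OR w) AND (u AND x AND NOT z OR z AND u AND x))
= NOT (NOT (NOT (x OR x AND NOT z) OR NOT x) OR u AND x AND NOT z OR z AND u AND x)   (complement / identity)
= NOT ((x OR x AND NOT z) AND x OR u AND x AND NOT z OR z AND u AND x)   (De Morgan)
= NOT ((x OR x AND NOT z) AND x OR u AND x)   (distribution)
= NOT (x AND x OR u AND x)   (absorption)
= NOT ((x OR u) AND x)   (distribution)
= NOT x   (absorption)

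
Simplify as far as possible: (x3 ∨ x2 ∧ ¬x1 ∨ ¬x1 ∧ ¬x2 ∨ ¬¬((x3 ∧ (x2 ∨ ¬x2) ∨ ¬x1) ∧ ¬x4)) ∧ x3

x3

(x3 ∨ x2 ∧ ¬x1 ∨ ¬x1 ∧ ¬x2 ∨ ¬¬((x3 ∧ (x2 ∨ ¬x2) ∨ ¬x1) ∧ ¬x4)) ∧ x3
= (x3 ∨ ¬x1 ∨ ¬¬((x3 ∧ (x2 ∨ ¬x2) ∨ ¬x1) ∧ ¬x4)) ∧ x3   [distribution]
= (x3 ∨ ¬x1 ∨ ¬¬((x3 ∨ ¬x1) ∧ ¬x4)) ∧ x3   [complement / identity]
= (x3 ∨ ¬x1 ∨ (x3 ∨ ¬x1) ∧ ¬x4) ∧ x3   [double negation]
= (x3 ∨ ¬x1) ∧ x3   [absorption]
= x3   [absorption]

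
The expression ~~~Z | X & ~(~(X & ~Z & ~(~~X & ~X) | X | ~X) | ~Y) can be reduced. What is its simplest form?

~~~Z | X & ~(~(X & ~Z & ~(~~X & ~X) | X | ~X) | ~Y)
= ~~~Z | X & ~(~(X & ~Z & (~X | X) | X | ~X) | ~Y)   — De Morgan
= ~Z | X & ~(~(X & ~Z & (~X | X) | X | ~X) | ~Y)   — double negation
= ~Z | X & ~(~(X & ~Z | X | ~X) | ~Y)   — complement / identity
= ~Z | X & ~(~(X | ~X) | ~Y)   — absorption
= ~Z | X & (X | ~X) & Y   — De Morgan
= ~Z | X & Y   — complement / identity

~Z | X & Y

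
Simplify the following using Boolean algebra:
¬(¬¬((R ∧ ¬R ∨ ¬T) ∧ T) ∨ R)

¬(¬¬((R ∧ ¬R ∨ ¬T) ∧ T) ∨ R)
= ¬(¬¬(¬T ∧ T) ∨ R)   (complement / identity)
= ¬(¬T ∧ T ∨ R)   (double negation)
= ¬R   (complement / identity)

¬R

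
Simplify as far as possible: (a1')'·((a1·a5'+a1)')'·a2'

(a1')'·((a1·a5'+a1)')'·a2'
= (a1')'·(a1')'·a2'   (absorption)
= (a1')'·a2'   (idempotence)
= a1·a2'   (double negation)

a1·a2'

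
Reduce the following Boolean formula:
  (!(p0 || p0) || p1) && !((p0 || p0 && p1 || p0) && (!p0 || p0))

!p0

(!(p0 || p0) || p1) && !((p0 || p0 && p1 || p0) && (!p0 || p0))
= (!(p0 || p0) || p1) && !(p0 || p0 && p1 || p0)   (complement / identity)
= (!(p0 || p0) || p1) && !(p0 || p0)   (absorption)
= !(p0 || p0)   (absorption)
= !p0   (idempotence)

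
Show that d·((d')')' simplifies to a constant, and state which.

d·((d')')'
= d·d'   — double negation
= 0   — complement

0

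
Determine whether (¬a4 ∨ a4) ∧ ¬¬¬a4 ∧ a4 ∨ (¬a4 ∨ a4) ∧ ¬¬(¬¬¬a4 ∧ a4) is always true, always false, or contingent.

always false

(¬a4 ∨ a4) ∧ ¬¬¬a4 ∧ a4 ∨ (¬a4 ∨ a4) ∧ ¬¬(¬¬¬a4 ∧ a4)
= (¬a4 ∨ a4) ∧ ¬¬¬a4 ∧ a4 ∨ (¬a4 ∨ a4) ∧ ¬¬¬a4 ∧ a4   — double negation
= (¬¬¬a4 ∧ a4 ∨ ¬¬¬a4 ∧ a4) ∧ (¬a4 ∨ a4)   — distribution
= ¬¬¬a4 ∧ a4 ∧ (¬a4 ∨ a4)   — idempotence
= ¬¬¬a4 ∧ a4   — complement / identity
= ¬a4 ∧ a4   — double negation
= False   — complement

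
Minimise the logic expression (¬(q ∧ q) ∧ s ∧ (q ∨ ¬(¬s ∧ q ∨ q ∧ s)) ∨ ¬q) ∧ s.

¬q ∧ s

(¬(q ∧ q) ∧ s ∧ (q ∨ ¬(¬s ∧ q ∨ q ∧ s)) ∨ ¬q) ∧ s
= (¬q ∧ s ∧ (q ∨ ¬(¬s ∧ q ∨ q ∧ s)) ∨ ¬q) ∧ s   — idempotence
= (¬q ∧ s ∧ (q ∨ ¬q) ∨ ¬q) ∧ s   — distribution
= (¬q ∧ s ∨ ¬q) ∧ s   — complement / identity
= ¬q ∧ s   — absorption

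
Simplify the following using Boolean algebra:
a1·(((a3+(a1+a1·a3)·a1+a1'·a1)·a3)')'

a1·a3

a1·(((a3+(a1+a1·a3)·a1+a1'·a1)·a3)')'
= a1·(((a3+a1·a1+a1'·a1)·a3)')'   — absorption
= a1·(a3+a1·a1+a1'·a1)·a3   — double negation
= a1·(a3+a1)·a3   — distribution
= a1·a3   — absorption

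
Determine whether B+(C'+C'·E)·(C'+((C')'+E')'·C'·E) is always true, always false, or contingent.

contingent

B+(C'+C'·E)·(C'+((C')'+E')'·C'·E)
= B+(C'+C'·E)·(C'+C'·E·C'·E)   (De Morgan)
= B+(C'+C'·E)·(C'+C'·E)   (idempotence)
= B+C'+C'·E   (idempotence)
= B+C'   (absorption)
This depends on B, C, so it is not a constant.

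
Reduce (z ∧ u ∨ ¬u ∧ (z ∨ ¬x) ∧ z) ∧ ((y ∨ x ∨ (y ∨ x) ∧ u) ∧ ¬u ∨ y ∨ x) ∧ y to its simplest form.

z ∧ y

(z ∧ u ∨ ¬u ∧ (z ∨ ¬x) ∧ z) ∧ ((y ∨ x ∨ (y ∨ x) ∧ u) ∧ ¬u ∨ y ∨ x) ∧ y
= (z ∧ u ∨ ¬u ∧ (z ∨ ¬x) ∧ z) ∧ ((y ∨ x) ∧ ¬u ∨ y ∨ x) ∧ y   (absorption)
= (z ∧ u ∨ ¬u ∧ z) ∧ ((y ∨ x) ∧ ¬u ∨ y ∨ x) ∧ y   (absorption)
= (z ∧ u ∨ ¬u ∧ z) ∧ (y ∨ x) ∧ y   (absorption)
= (z ∧ u ∨ ¬u ∧ z) ∧ y   (absorption)
= z ∧ y   (distribution)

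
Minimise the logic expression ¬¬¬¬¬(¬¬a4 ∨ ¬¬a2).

¬¬¬¬¬(¬¬a4 ∨ ¬¬a2)
= ¬¬¬(¬¬a4 ∨ ¬¬a2)
= ¬(¬¬a4 ∨ ¬¬a2)
= ¬a4 ∧ ¬a2

¬a4 ∧ ¬a2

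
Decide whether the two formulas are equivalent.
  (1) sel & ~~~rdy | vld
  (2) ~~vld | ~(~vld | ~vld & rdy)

E1: sel & ~~~rdy | vld
    = sel & ~rdy | vld   [double negation]
E2: ~~vld | ~(~vld | ~vld & rdy)
    = ~~vld | ~~vld   [absorption]
    = ~~vld   [idempotence]
    = vld   [double negation]
These differ: at rdy=0, sel=1, vld=0, E1 = 1 but E2 = 0.

No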